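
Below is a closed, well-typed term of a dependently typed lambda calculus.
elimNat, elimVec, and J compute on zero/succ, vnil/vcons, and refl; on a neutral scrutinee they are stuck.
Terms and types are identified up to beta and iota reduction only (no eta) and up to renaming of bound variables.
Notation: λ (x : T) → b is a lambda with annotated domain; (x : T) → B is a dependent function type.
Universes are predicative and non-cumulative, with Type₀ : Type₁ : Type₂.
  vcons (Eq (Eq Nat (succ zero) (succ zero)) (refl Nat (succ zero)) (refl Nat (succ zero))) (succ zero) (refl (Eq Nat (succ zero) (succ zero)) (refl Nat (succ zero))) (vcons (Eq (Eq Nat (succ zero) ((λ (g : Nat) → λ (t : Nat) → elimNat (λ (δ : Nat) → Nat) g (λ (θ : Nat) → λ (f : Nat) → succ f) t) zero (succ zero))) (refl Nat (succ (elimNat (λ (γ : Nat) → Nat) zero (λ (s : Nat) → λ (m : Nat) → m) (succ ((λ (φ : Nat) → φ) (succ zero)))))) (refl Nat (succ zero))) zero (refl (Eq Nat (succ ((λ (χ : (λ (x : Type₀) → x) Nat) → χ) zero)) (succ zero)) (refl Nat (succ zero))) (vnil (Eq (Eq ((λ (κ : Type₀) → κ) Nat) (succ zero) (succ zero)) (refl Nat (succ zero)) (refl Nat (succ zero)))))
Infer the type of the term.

inferred type:
  Vec (Eq (Eq Nat (succ zero) (succ zero)) (refl Nat (succ zero)) (refl Nat (succ zero))) (succ (succ zero))


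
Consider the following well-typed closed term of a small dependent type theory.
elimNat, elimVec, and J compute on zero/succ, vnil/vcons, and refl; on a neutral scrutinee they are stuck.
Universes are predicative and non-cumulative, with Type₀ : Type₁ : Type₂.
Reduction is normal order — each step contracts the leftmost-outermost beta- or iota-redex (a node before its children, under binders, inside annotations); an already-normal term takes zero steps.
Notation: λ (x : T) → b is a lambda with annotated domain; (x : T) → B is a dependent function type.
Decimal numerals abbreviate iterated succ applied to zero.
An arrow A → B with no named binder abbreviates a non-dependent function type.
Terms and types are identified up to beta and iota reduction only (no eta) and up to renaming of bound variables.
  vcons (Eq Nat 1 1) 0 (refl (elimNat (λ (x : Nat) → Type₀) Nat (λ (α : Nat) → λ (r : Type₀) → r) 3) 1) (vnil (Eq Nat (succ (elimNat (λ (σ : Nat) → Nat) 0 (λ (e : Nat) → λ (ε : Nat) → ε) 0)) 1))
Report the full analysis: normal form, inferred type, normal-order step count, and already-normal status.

resulting normal form:
  vcons (Eq Nat 1 1) 0 (refl Nat 1) (vnil (Eq Nat 1 1))
type:
  Vec (Eq Nat 1 1) 1
normal-order step count: 11
already normal: no
first contracted redex: an elimNat iota-redex


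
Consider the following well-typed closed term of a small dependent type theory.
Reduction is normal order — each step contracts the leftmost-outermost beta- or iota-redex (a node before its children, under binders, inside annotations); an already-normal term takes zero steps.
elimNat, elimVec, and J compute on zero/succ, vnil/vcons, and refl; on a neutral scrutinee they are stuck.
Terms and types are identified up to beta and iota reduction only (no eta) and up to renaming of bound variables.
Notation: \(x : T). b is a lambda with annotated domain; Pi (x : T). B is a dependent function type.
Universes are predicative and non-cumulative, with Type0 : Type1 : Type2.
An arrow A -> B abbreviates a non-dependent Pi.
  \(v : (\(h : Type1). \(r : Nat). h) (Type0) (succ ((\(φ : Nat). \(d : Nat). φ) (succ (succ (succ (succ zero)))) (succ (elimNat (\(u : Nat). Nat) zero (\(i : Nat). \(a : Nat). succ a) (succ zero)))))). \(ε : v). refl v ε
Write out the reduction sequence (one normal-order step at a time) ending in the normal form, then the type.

normal-order reduction sequence:
  \(v : (\(h : Type1). \(r : Nat). h) (Type0) (succ ((\(φ : Nat). \(d : Nat). φ) (succ (succ (succ (succ zero)))) (succ (elimNat (\(u : Nat). Nat) zero (\(i : Nat). \(a : Nat). succ a) (succ zero)))))). \(ε : v). refl v ε
  ~> \(v : (\(h : Nat). Type0) (succ ((\(r : Nat). \(φ : Nat). r) (succ (succ (succ (succ zero)))) (succ (elimNat (\(d : Nat). Nat) zero (\(u : Nat). \(i : Nat). succ i) (succ zero)))))). \(a : v). refl v a
  ~> \(v : Type0). \(h : v). refl v h
the term's type:
  Pi (v : Type0). Pi (h : v). Eq v h h


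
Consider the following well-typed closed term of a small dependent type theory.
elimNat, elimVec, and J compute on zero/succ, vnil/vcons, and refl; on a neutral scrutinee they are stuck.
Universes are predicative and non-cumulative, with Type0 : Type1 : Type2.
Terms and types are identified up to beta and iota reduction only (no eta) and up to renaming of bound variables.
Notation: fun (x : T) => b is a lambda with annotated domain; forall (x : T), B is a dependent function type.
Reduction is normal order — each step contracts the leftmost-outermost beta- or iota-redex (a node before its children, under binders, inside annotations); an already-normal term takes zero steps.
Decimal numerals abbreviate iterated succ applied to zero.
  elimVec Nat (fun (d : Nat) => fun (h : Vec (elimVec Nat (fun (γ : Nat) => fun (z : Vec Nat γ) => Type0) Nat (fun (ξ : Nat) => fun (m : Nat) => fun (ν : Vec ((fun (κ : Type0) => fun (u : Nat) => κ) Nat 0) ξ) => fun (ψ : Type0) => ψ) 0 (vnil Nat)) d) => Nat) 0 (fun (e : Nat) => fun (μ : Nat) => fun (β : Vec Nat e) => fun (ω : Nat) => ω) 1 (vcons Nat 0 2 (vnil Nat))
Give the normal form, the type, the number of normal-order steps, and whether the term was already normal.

reduced normal form:
  0
inferred type:
  Nat
steps to reach normal form (normal order): 6
started in normal form: no
first contracted redex: an elimVec iota-redex


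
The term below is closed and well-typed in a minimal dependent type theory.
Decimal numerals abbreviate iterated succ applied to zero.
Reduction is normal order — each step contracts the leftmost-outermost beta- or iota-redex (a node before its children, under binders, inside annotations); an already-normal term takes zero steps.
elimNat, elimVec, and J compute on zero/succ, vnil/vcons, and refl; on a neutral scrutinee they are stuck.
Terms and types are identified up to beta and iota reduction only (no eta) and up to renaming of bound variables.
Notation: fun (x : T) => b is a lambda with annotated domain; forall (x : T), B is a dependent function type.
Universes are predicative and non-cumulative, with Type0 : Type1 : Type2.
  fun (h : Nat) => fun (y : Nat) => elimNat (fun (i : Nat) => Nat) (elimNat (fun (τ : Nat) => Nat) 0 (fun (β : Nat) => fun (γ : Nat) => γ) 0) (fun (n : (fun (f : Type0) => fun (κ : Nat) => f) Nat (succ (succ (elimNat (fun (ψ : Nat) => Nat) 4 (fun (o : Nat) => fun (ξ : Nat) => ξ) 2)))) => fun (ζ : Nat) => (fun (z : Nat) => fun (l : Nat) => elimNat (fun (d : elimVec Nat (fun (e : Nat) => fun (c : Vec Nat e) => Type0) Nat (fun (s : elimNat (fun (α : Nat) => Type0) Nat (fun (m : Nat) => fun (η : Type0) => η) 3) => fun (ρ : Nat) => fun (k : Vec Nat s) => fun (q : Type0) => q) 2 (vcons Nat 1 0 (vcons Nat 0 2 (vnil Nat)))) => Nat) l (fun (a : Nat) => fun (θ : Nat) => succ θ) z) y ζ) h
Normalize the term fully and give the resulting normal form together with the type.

normal form:
  fun (h : Nat) => fun (y : Nat) => elimNat (fun (i : Nat) => Nat) 0 (fun (τ : Nat) => fun (β : Nat) => elimNat (fun (γ : Nat) => Nat) β (fun (n : Nat) => fun (f : Nat) => succ f) y) h
inferred type:
  forall (h : Nat), forall (y : Nat), Nat
observation: 16 normal-order steps separate the term from its normal form.


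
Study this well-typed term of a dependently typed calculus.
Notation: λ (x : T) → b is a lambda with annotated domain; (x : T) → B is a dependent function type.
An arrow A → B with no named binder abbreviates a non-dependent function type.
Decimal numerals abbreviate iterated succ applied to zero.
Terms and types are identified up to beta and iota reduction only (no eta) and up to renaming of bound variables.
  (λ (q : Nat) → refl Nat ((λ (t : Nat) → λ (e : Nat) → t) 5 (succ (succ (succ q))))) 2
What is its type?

inferred type:
  Eq Nat 5 5


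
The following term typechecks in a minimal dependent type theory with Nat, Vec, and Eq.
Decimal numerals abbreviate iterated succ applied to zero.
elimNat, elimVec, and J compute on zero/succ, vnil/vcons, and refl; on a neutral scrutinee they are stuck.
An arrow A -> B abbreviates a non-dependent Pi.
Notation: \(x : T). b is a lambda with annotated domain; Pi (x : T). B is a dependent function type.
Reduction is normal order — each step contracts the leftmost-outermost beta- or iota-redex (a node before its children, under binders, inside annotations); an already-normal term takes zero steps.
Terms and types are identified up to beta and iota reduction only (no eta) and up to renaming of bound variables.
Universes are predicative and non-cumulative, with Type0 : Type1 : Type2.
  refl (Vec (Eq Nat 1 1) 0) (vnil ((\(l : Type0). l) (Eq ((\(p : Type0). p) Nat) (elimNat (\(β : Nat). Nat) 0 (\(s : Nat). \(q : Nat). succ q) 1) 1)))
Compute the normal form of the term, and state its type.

resulting normal form:
  refl (Vec (Eq Nat 1 1) 0) (vnil (Eq Nat 1 1))
inferred type:
  Eq (Vec (Eq Nat 1 1) 0) (vnil (Eq Nat 1 1)) (vnil (Eq Nat 1 1))


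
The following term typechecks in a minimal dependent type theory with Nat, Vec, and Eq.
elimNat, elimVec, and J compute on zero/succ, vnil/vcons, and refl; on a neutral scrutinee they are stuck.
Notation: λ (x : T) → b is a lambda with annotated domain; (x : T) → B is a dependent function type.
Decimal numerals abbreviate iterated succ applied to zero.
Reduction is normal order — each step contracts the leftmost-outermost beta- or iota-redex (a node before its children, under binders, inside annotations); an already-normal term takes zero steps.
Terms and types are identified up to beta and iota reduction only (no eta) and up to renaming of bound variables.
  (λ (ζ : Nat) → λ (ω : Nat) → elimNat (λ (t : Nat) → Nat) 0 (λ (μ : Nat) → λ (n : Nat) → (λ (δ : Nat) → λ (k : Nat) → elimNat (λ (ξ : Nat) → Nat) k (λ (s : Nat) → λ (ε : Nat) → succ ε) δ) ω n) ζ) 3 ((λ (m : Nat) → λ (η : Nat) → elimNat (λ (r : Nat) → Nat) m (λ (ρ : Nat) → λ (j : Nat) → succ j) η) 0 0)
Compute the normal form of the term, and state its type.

resulting normal form:
  0
inferred type:
  Nat
observation: 30 normal-order steps normalize the term, beginning with a beta-redex.


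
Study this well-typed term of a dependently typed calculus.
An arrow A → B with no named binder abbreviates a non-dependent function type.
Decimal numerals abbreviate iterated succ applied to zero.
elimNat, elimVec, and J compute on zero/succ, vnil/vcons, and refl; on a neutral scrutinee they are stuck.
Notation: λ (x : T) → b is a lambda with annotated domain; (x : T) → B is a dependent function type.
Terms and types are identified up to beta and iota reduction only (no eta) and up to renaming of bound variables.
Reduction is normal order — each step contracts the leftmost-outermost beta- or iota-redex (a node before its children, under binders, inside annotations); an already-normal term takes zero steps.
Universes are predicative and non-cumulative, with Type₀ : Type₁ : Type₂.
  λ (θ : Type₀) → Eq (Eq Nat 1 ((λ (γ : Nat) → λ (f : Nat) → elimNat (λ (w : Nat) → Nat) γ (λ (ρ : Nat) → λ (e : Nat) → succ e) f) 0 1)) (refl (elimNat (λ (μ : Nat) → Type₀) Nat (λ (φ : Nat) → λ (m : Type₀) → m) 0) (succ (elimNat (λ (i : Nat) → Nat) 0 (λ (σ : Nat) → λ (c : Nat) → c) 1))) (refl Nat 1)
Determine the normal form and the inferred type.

resulting normal form:
  λ (θ : Type₀) → Eq (Eq Nat 1 1) (refl Nat 1) (refl Nat 1)
type:
  Type₀ → Type₀
observation: normalization takes exactly 11 steps under the normal-order strategy.


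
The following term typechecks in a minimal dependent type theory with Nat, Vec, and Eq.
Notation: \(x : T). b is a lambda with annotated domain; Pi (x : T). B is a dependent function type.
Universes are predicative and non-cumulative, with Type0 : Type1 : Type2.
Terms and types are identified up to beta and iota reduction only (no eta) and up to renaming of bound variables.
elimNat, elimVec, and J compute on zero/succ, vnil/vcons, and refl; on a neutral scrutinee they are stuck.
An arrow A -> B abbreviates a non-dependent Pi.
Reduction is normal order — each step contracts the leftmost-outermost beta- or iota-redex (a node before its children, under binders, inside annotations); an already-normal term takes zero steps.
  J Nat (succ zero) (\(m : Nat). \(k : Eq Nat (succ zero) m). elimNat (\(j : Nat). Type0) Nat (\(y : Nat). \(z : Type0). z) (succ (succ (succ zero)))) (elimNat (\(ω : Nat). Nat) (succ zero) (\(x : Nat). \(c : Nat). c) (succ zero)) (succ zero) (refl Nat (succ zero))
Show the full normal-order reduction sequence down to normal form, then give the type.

normal-order reduction:
  J Nat (succ zero) (\(m : Nat). \(k : Eq Nat (succ zero) m). elimNat (\(j : Nat). Type0) Nat (\(y : Nat). \(z : Type0). z) (succ (succ (succ zero)))) (elimNat (\(ω : Nat). Nat) (succ zero) (\(x : Nat). \(c : Nat). c) (succ zero)) (succ zero) (refl Nat (succ zero))
  ~> elimNat (\(m : Nat). Nat) (succ zero) (\(k : Nat). \(j : Nat). j) (succ zero)
  ~> (\(m : Nat). \(k : Nat). k) zero (elimNat (\(j : Nat). Nat) (succ zero) (\(y : Nat). \(z : Nat). z) zero)
  ~> (\(m : Nat). m) (elimNat (\(k : Nat). Nat) (succ zero) (\(j : Nat). \(y : Nat). y) zero)
  ~> elimNat (\(m : Nat). Nat) (succ zero) (\(k : Nat). \(j : Nat). j) zero
  ~> succ zero
type:
  Nat


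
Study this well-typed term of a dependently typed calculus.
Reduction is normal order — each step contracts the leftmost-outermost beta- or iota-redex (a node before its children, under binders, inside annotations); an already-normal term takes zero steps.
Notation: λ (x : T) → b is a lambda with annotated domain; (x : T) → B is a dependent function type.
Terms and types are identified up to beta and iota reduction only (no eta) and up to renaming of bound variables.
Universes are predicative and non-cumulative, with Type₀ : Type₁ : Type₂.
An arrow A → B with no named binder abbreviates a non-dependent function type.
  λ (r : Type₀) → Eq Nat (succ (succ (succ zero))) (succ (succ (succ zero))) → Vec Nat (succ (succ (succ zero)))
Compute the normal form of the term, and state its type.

normal form:
  λ (r : Type₀) → Eq Nat (succ (succ (succ zero))) (succ (succ (succ zero))) → Vec Nat (succ (succ (succ zero)))
the term's type:
  Type₀ → Type₀


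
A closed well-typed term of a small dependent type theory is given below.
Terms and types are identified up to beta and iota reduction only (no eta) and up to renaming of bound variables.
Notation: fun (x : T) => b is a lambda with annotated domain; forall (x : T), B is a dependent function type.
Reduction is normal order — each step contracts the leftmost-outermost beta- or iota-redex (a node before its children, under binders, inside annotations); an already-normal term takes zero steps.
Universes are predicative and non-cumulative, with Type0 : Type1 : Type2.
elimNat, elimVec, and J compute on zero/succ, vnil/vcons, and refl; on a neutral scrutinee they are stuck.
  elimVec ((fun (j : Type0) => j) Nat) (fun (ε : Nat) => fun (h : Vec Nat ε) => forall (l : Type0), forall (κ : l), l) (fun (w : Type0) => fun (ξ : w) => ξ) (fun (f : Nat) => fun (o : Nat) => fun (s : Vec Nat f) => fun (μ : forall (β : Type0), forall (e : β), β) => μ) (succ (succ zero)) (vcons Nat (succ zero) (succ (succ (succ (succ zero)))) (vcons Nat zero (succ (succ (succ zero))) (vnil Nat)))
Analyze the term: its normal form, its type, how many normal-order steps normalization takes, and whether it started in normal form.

normal form:
  fun (j : Type0) => fun (ε : j) => ε
inferred type:
  forall (j : Type0), forall (ε : j), j
normal-order step count: 11
term was already normal: no
first redex: an elimVec iota-redex


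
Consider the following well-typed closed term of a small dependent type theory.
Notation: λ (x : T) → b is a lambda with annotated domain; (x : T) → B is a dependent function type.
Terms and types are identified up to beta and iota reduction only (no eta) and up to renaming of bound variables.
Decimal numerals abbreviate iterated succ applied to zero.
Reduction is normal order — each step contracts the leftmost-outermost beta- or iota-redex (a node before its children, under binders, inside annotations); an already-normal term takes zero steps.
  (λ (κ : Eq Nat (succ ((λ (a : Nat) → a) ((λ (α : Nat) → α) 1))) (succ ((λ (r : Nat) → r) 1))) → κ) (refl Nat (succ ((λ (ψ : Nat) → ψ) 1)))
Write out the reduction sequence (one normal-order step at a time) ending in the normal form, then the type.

reduction (normal order):
  (λ (κ : Eq Nat (succ ((λ (a : Nat) → a) ((λ (α : Nat) → α) 1))) (succ ((λ (r : Nat) → r) 1))) → κ) (refl Nat (succ ((λ (ψ : Nat) → ψ) 1)))
  ~> refl Nat (succ ((λ (κ : Nat) → κ) 1))
  ~> refl Nat 2
type:
  Eq Nat 2 2


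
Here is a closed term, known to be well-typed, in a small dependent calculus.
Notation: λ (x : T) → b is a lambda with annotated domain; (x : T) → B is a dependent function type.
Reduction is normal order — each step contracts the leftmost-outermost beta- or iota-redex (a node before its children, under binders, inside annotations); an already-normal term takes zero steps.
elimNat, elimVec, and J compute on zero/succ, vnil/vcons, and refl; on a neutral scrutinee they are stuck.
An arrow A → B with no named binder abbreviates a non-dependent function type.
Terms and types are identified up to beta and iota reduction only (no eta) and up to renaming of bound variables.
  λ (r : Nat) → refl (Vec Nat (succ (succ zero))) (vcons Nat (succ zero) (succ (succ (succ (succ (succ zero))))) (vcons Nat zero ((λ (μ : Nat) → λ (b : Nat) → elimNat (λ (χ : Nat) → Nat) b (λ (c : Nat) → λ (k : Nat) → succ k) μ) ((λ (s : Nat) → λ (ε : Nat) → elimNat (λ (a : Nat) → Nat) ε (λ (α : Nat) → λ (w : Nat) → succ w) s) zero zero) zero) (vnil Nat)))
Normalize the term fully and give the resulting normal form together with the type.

resulting normal form:
  λ (r : Nat) → refl (Vec Nat (succ (succ zero))) (vcons Nat (succ zero) (succ (succ (succ (succ (succ zero))))) (vcons Nat zero zero (vnil Nat)))
type:
  Nat → Eq (Vec Nat (succ (succ zero))) (vcons Nat (succ zero) (succ (succ (succ (succ (succ zero))))) (vcons Nat zero zero (vnil Nat))) (vcons Nat (succ zero) (succ (succ (succ (succ (succ zero))))) (vcons Nat zero zero (vnil Nat)))
observation: contracting a beta-redex first, the term normalizes in 6 steps.


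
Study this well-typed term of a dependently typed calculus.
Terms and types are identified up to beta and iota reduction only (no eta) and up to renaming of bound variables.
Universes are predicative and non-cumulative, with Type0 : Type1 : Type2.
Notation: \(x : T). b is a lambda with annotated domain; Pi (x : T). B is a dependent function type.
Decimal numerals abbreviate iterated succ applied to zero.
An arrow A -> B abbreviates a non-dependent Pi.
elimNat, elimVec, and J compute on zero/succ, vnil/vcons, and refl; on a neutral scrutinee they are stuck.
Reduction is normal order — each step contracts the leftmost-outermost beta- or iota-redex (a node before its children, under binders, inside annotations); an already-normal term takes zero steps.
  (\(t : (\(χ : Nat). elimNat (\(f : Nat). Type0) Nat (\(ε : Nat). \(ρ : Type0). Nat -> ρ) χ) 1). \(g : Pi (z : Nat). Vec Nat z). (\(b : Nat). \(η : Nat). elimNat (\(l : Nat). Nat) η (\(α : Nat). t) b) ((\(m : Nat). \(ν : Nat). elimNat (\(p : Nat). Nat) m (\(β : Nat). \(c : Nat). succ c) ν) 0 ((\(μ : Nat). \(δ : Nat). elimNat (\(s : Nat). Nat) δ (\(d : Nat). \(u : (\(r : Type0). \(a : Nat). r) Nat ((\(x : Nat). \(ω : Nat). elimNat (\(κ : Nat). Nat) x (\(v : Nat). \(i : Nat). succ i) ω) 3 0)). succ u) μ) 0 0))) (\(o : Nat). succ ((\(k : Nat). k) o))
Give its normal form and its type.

resulting normal form:
  \(t : Pi (χ : Nat). Vec Nat χ). \(f : Nat). f
inferred type:
  (Pi (t : Nat). Vec Nat t) -> Nat -> Nat
observation: contracting a beta-redex first, the term normalizes in 10 steps.


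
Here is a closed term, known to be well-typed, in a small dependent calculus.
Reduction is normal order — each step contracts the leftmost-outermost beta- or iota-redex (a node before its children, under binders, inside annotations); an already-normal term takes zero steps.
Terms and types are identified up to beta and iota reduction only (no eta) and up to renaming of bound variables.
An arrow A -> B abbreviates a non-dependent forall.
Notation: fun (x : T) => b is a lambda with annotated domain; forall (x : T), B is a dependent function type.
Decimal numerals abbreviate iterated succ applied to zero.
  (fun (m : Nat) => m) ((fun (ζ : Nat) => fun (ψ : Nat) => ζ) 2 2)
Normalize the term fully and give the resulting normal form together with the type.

reduced normal form:
  2
the term's type:
  Nat
observation: reduction starts at a beta-redex, and 3 normal-order steps reach the normal form.


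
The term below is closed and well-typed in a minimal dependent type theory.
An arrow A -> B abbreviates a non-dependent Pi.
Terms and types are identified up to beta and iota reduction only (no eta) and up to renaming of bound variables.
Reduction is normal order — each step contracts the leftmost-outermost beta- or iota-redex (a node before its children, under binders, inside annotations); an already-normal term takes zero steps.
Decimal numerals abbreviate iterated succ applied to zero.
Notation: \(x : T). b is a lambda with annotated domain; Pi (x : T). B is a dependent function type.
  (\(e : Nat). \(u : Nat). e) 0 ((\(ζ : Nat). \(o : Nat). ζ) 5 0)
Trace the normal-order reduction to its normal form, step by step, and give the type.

normal-order reduction:
  (\(e : Nat). \(u : Nat). e) 0 ((\(ζ : Nat). \(o : Nat). ζ) 5 0)
  ~> (\(e : Nat). 0) ((\(u : Nat). \(ζ : Nat). u) 5 0)
  ~> 0
the term's type:
  Nat


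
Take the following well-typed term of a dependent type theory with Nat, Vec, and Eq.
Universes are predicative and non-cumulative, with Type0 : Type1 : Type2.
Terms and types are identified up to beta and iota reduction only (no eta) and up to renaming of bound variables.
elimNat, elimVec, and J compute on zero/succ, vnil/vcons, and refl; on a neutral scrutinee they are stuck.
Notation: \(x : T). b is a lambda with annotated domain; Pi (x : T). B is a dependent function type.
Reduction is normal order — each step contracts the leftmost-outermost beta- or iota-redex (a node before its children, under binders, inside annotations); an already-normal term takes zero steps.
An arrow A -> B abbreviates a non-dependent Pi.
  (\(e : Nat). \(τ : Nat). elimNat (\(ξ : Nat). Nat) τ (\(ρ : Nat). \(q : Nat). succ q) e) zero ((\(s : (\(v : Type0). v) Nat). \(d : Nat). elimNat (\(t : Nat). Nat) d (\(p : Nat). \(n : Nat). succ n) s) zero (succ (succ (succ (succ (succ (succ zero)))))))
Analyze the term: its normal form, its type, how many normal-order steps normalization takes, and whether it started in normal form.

resulting normal form:
  succ (succ (succ (succ (succ (succ zero)))))
inferred type:
  Nat
normal-order step count: 6
term was already normal: no
first contracted redex: a beta-redex


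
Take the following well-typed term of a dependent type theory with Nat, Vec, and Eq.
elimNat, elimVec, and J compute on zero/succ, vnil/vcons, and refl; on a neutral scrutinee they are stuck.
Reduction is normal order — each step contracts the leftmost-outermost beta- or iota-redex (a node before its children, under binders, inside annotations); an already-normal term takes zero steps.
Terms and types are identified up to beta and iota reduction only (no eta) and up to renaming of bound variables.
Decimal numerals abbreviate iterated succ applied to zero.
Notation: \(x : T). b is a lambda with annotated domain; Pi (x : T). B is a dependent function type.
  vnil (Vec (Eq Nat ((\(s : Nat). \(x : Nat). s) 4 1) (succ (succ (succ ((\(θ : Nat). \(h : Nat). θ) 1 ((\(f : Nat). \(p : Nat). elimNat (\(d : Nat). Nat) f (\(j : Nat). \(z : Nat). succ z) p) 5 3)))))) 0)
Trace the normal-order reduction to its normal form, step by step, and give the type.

reduction (normal order):
  vnil (Vec (Eq Nat ((\(s : Nat). \(x : Nat). s) 4 1) (succ (succ (succ ((\(θ : Nat). \(h : Nat). θ) 1 ((\(f : Nat). \(p : Nat). elimNat (\(d : Nat). Nat) f (\(j : Nat). \(z : Nat). succ z) p) 5 3)))))) 0)
  ~> vnil (Vec (Eq Nat ((\(s : Nat). 4) 1) (succ (succ (succ ((\(x : Nat). \(θ : Nat). x) 1 ((\(h : Nat). \(f : Nat). elimNat (\(p : Nat). Nat) h (\(d : Nat). \(j : Nat). succ j) f) 5 3)))))) 0)
  ~> vnil (Vec (Eq Nat 4 (succ (succ (succ ((\(s : Nat). \(x : Nat). s) 1 ((\(θ : Nat). \(h : Nat). elimNat (\(f : Nat). Nat) θ (\(p : Nat). \(d : Nat). succ d) h) 5 3)))))) 0)
  ~> vnil (Vec (Eq Nat 4 (succ (succ (succ ((\(s : Nat). 1) ((\(x : Nat). \(θ : Nat). elimNat (\(h : Nat). Nat) x (\(f : Nat). \(p : Nat). succ p) θ) 5 3)))))) 0)
  ~> vnil (Vec (Eq Nat 4 4) 0)
the term's type:
  Vec (Vec (Eq Nat 4 4) 0) 0


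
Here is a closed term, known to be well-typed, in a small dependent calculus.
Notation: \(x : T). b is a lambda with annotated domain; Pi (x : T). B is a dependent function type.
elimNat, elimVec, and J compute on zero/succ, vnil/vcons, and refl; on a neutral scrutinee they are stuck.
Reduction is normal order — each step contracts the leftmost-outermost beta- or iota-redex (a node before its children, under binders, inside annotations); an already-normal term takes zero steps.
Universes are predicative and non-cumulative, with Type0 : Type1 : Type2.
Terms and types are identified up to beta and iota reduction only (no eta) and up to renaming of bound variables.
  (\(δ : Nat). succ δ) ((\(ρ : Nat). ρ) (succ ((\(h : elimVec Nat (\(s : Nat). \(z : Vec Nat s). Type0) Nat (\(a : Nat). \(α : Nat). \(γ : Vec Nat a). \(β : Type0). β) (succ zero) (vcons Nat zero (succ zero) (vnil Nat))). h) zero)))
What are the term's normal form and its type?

normal form:
  succ (succ zero)
the term's type:
  Nat
observation: the leftmost-outermost redex is a beta-redex, and normalization takes 3 steps.


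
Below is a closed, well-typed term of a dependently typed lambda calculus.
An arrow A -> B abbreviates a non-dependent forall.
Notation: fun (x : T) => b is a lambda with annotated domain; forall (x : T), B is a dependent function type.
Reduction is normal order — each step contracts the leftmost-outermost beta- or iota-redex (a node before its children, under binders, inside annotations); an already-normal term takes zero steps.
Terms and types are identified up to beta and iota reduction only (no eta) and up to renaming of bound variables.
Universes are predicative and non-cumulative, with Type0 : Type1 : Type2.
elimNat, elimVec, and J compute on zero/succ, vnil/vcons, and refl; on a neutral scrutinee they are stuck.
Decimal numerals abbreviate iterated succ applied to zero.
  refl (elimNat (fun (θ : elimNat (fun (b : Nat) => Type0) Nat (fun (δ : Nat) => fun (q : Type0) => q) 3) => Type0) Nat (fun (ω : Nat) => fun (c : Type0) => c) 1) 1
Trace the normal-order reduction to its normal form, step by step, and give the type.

normal-order reduction:
  refl (elimNat (fun (θ : elimNat (fun (b : Nat) => Type0) Nat (fun (δ : Nat) => fun (q : Type0) => q) 3) => Type0) Nat (fun (ω : Nat) => fun (c : Type0) => c) 1) 1
  ~> refl ((fun (θ : Nat) => fun (b : Type0) => b) 0 (elimNat (fun (δ : elimNat (fun (q : Nat) => Type0) Nat (fun (ω : Nat) => fun (c : Type0) => c) 3) => Type0) Nat (fun (x : Nat) => fun (η : Type0) => η) 0)) 1
  ~> refl ((fun (θ : Type0) => θ) (elimNat (fun (b : elimNat (fun (δ : Nat) => Type0) Nat (fun (q : Nat) => fun (ω : Type0) => ω) 3) => Type0) Nat (fun (c : Nat) => fun (x : Type0) => x) 0)) 1
  ~> refl (elimNat (fun (θ : elimNat (fun (b : Nat) => Type0) Nat (fun (δ : Nat) => fun (q : Type0) => q) 3) => Type0) Nat (fun (ω : Nat) => fun (c : Type0) => c) 0) 1
  ~> refl Nat 1
inferred type:
  Eq Nat 1 1


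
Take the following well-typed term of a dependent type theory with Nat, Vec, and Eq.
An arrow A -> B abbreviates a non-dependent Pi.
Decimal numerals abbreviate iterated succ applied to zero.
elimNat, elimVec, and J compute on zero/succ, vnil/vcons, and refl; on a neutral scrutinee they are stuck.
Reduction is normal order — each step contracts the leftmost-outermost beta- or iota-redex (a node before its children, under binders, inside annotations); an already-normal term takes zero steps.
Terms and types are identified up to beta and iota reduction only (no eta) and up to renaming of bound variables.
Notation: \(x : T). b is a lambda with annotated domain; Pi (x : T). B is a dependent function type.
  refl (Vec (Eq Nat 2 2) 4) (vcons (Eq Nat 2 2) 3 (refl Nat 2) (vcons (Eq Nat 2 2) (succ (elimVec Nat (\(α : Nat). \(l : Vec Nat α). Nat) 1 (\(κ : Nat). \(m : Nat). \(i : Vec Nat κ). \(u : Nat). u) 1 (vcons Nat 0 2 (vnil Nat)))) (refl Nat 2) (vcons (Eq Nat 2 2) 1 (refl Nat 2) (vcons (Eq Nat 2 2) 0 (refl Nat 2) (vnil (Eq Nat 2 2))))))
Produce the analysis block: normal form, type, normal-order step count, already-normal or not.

reduced normal form:
  refl (Vec (Eq Nat 2 2) 4) (vcons (Eq Nat 2 2) 3 (refl Nat 2) (vcons (Eq Nat 2 2) 2 (refl Nat 2) (vcons (Eq Nat 2 2) 1 (refl Nat 2) (vcons (Eq Nat 2 2) 0 (refl Nat 2) (vnil (Eq Nat 2 2))))))
inferred type:
  Eq (Vec (Eq Nat 2 2) 4) (vcons (Eq Nat 2 2) 3 (refl Nat 2) (vcons (Eq Nat 2 2) 2 (refl Nat 2) (vcons (Eq Nat 2 2) 1 (refl Nat 2) (vcons (Eq Nat 2 2) 0 (refl Nat 2) (vnil (Eq Nat 2 2)))))) (vcons (Eq Nat 2 2) 3 (refl Nat 2) (vcons (Eq Nat 2 2) 2 (refl Nat 2) (vcons (Eq Nat 2 2) 1 (refl Nat 2) (vcons (Eq Nat 2 2) 0 (refl Nat 2) (vnil (Eq Nat 2 2))))))
reduction steps (normal order): 6
started in normal form: no
first contracted redex: an elimVec iota-redex


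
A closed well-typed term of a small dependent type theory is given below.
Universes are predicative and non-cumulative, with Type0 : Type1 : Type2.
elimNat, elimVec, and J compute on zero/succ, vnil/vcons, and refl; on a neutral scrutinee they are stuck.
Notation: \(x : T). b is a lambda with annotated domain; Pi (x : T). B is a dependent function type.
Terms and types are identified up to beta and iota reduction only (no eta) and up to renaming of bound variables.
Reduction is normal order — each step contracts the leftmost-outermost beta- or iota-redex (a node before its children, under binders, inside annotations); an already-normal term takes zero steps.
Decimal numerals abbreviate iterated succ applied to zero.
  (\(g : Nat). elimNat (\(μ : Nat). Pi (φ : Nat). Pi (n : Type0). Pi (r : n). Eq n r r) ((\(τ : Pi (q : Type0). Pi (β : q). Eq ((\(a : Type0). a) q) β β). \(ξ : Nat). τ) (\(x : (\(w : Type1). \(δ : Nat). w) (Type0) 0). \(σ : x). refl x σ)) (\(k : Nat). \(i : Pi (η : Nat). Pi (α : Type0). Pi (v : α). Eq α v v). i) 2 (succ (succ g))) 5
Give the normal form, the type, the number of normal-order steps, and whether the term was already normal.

normal form:
  \(g : Type0). \(μ : g). refl g μ
the term's type:
  Pi (g : Type0). Pi (μ : g). Eq g μ μ
normal-order step count: 12
term was already normal: no
first redex: a beta-redex


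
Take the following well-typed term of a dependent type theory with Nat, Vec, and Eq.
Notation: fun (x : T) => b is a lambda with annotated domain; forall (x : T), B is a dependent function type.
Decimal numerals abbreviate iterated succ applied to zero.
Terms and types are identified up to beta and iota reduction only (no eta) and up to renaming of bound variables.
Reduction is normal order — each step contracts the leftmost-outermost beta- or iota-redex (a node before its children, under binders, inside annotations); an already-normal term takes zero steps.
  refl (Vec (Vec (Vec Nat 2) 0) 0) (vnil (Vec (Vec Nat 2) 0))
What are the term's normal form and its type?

reduced normal form:
  refl (Vec (Vec (Vec Nat 2) 0) 0) (vnil (Vec (Vec Nat 2) 0))
the term's type:
  Eq (Vec (Vec (Vec Nat 2) 0) 0) (vnil (Vec (Vec Nat 2) 0)) (vnil (Vec (Vec Nat 2) 0))
observation: the term is already in normal form.


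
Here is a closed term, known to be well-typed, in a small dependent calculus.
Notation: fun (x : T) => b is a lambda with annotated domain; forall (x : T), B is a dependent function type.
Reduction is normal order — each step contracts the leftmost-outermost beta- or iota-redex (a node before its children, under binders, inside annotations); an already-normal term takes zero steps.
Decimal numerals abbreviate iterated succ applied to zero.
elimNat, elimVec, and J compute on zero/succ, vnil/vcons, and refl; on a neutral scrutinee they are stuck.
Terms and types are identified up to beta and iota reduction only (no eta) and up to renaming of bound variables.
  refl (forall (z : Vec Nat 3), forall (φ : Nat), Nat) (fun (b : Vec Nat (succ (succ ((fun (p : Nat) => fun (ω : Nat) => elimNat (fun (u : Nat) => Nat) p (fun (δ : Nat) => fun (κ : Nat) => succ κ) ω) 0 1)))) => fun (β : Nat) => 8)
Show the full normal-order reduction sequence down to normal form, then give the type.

normal-order reduction sequence:
  refl (forall (z : Vec Nat 3), forall (φ : Nat), Nat) (fun (b : Vec Nat (succ (succ ((fun (p : Nat) => fun (ω : Nat) => elimNat (fun (u : Nat) => Nat) p (fun (δ : Nat) => fun (κ : Nat) => succ κ) ω) 0 1)))) => fun (β : Nat) => 8)
  ~> refl (forall (z : Vec Nat 3), forall (φ : Nat), Nat) (fun (b : Vec Nat (succ (succ ((fun (p : Nat) => elimNat (fun (ω : Nat) => Nat) 0 (fun (u : Nat) => fun (δ : Nat) => succ δ) p) 1)))) => fun (κ : Nat) => 8)
  ~> refl (forall (z : Vec Nat 3), forall (φ : Nat), Nat) (fun (b : Vec Nat (succ (succ (elimNat (fun (p : Nat) => Nat) 0 (fun (ω : Nat) => fun (u : Nat) => succ u) 1)))) => fun (δ : Nat) => 8)
  ~> refl (forall (z : Vec Nat 3), forall (φ : Nat), Nat) (fun (b : Vec Nat (succ (succ ((fun (p : Nat) => fun (ω : Nat) => succ ω) 0 (elimNat (fun (u : Nat) => Nat) 0 (fun (δ : Nat) => fun (κ : Nat) => succ κ) 0))))) => fun (β : Nat) => 8)
  ~> refl (forall (z : Vec Nat 3), forall (φ : Nat), Nat) (fun (b : Vec Nat (succ (succ ((fun (p : Nat) => succ p) (elimNat (fun (ω : Nat) => Nat) 0 (fun (u : Nat) => fun (δ : Nat) => succ δ) 0))))) => fun (κ : Nat) => 8)
  ~> refl (forall (z : Vec Nat 3), forall (φ : Nat), Nat) (fun (b : Vec Nat (succ (succ (succ (elimNat (fun (p : Nat) => Nat) 0 (fun (ω : Nat) => fun (u : Nat) => succ u) 0))))) => fun (δ : Nat) => 8)
  ~> refl (forall (z : Vec Nat 3), forall (φ : Nat), Nat) (fun (b : Vec Nat 3) => fun (p : Nat) => 8)
type:
  Eq (forall (z : Vec Nat 3), forall (φ : Nat), Nat) (fun (b : Vec Nat 3) => fun (p : Nat) => 8) (fun (ω : Vec Nat 3) => fun (u : Nat) => 8)


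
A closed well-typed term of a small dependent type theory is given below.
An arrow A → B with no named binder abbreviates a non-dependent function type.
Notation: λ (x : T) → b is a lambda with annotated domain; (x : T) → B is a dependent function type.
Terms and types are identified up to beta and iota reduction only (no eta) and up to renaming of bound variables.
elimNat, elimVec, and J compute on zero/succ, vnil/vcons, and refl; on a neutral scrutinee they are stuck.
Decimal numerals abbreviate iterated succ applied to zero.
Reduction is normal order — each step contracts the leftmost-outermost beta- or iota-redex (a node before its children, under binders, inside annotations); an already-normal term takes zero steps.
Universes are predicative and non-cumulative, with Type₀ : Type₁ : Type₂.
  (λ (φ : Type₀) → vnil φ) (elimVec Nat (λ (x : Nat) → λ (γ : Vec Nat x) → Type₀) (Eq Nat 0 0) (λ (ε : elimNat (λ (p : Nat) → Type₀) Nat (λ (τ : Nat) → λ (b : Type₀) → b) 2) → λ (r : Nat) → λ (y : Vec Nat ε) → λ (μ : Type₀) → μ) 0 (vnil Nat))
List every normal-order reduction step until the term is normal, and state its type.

normal-order reduction:
  (λ (φ : Type₀) → vnil φ) (elimVec Nat (λ (x : Nat) → λ (γ : Vec Nat x) → Type₀) (Eq Nat 0 0) (λ (ε : elimNat (λ (p : Nat) → Type₀) Nat (λ (τ : Nat) → λ (b : Type₀) → b) 2) → λ (r : Nat) → λ (y : Vec Nat ε) → λ (μ : Type₀) → μ) 0 (vnil Nat))
  ~> vnil (elimVec Nat (λ (φ : Nat) → λ (x : Vec Nat φ) → Type₀) (Eq Nat 0 0) (λ (γ : elimNat (λ (ε : Nat) → Type₀) Nat (λ (p : Nat) → λ (τ : Type₀) → τ) 2) → λ (b : Nat) → λ (r : Vec Nat γ) → λ (y : Type₀) → y) 0 (vnil Nat))
  ~> vnil (Eq Nat 0 0)
the term's type:
  Vec (Eq Nat 0 0) 0


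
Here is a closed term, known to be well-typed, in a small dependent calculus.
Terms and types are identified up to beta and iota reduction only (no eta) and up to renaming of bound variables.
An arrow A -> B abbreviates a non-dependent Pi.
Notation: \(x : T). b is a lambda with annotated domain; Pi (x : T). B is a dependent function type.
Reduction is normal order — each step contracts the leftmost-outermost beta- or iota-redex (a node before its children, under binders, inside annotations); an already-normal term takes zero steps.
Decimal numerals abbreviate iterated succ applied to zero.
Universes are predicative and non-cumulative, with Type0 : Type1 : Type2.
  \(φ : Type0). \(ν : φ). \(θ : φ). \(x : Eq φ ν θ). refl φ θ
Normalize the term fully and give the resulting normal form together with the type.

reduced normal form:
  \(φ : Type0). \(ν : φ). \(θ : φ). \(x : Eq φ ν θ). refl φ θ
inferred type:
  Pi (φ : Type0). Pi (ν : φ). Pi (θ : φ). Eq φ ν θ -> Eq φ θ θ
observation: the term is already in normal form.


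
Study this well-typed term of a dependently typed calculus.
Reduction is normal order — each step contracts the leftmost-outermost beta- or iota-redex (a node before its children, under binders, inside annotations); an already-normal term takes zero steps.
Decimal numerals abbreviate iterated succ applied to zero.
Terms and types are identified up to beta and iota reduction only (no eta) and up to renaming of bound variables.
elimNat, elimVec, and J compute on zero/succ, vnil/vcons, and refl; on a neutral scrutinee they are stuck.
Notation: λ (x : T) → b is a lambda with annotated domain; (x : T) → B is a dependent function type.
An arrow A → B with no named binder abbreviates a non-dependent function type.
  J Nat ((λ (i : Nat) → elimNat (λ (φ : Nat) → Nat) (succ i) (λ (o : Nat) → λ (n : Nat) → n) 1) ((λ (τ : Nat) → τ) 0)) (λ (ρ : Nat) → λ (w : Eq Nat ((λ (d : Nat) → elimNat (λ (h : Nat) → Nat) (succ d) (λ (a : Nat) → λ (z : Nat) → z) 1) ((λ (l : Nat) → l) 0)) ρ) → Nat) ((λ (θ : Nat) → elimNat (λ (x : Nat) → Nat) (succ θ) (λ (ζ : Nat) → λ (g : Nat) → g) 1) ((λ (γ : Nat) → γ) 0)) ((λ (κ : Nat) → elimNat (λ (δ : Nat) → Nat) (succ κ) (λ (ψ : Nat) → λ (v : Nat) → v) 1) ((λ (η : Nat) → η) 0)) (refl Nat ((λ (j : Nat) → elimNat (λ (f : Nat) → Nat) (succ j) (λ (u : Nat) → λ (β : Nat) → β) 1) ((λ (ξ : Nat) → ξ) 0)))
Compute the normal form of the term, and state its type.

reduced normal form:
  1
the term's type:
  Nat
observation: the first redex contracted is a J iota-redex; the normal form is reached in 7 normal-order steps.


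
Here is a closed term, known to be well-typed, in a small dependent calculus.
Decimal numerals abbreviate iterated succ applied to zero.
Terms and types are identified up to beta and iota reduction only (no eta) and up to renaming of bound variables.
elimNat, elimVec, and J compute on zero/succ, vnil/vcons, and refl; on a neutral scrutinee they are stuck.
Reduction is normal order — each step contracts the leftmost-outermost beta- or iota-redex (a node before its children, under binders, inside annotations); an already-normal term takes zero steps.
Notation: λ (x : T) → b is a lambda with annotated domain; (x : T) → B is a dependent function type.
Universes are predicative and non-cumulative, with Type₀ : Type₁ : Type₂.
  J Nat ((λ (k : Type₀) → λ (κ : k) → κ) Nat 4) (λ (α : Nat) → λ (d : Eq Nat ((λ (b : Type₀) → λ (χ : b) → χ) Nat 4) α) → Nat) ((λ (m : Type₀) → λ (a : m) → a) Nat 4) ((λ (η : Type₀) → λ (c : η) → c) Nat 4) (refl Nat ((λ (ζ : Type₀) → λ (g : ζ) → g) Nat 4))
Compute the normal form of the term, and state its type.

resulting normal form:
  4
type:
  Nat
observation: the leftmost-outermost redex is a J iota-redex, and normalization takes 3 steps.
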